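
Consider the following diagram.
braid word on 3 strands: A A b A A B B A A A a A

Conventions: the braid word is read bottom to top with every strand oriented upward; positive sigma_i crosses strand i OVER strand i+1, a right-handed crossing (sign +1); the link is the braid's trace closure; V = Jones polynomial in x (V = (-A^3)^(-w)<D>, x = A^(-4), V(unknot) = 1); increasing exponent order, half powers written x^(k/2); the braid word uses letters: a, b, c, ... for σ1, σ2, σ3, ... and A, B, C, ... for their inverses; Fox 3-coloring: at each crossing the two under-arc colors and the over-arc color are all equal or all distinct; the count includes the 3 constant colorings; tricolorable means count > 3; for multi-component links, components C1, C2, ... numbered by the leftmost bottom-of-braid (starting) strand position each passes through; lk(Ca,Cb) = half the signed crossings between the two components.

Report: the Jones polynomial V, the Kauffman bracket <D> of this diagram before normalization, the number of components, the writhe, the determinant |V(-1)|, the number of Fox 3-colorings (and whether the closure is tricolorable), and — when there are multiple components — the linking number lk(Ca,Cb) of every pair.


V = -x^-12 + 2x^-11 - 3x^-10 + 4x^-9 - 5x^-8 + 4x^-7 - 3x^-6 + 3x^-5 - x^-4 + x^-3
<D> = A^-12 - A^-8 + 3A^-4 - 3 + 4A^4 - 5A^8 + 4A^12 - 3A^16 + 2A^20 - A^24 (w = -8)
1 component over 12 crossings, w = -8
9 Fox colorings among 3^12, |V(-1)| = 27: tricolorable
why: w = -8 (over 12 crossings) is diagram-only; (-A^3)^(8) removes it from V


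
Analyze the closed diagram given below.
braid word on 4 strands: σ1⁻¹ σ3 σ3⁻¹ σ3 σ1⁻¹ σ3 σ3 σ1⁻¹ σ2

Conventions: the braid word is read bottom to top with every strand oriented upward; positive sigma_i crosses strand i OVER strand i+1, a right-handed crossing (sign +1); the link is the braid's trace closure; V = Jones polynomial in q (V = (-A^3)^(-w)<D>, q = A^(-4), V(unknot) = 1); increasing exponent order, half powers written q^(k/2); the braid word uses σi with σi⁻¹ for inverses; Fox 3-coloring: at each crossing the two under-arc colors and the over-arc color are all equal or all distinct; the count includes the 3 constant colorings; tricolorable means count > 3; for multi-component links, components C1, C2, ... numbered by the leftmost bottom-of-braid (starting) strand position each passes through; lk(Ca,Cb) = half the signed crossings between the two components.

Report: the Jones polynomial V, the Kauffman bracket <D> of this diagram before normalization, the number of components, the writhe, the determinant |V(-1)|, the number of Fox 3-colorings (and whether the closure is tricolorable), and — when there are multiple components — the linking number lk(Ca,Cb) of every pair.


Jones polynomial: V(q) = -q^-3 + q^-2 - q^-1 + 3 - q + q^2 - q^3
<D> = A^-9 - A^-5 + A^-1 - 3A^3 + A^7 - A^11 + A^15; writhe +1
components 1, writhe +1 (9 crossings)
3-colorings: 27 of 3^9, det 9 — tricolorable
note: w = +1 (over 9 crossings) is diagram-only; (-A^3)^(-1) removes it from V


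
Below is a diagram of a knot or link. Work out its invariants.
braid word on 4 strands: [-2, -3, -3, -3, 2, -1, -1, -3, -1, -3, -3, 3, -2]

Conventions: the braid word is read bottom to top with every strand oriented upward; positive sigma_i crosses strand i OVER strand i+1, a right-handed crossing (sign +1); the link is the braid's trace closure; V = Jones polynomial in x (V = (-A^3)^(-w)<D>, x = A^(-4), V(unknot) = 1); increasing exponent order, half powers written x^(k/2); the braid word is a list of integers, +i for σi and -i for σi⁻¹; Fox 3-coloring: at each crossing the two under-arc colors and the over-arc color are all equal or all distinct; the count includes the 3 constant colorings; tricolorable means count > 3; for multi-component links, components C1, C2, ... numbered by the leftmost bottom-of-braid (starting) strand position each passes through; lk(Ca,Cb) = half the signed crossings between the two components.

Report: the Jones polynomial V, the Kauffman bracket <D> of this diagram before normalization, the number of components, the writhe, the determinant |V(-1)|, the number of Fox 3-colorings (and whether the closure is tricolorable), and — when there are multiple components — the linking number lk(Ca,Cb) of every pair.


Jones polynomial: V(x) = x^-13 - 3x^-12 + 5x^-11 - 7x^-10 + 8x^-9 - 9x^-8 + 7x^-7 - 5x^-6 + 4x^-5 - x^-4 + x^-3
<D> = -A^-15 + A^-11 - 4A^-7 + 5A^-3 - 7A + 9A^5 - 8A^9 + 7A^13 - 5A^17 + 3A^21 - A^25; writhe -9
components 1, writhe -9 (13 crossings)
3-colorings: 9 of 3^13, det 51 — tricolorable
note: |V(-1)| = 51: so tricolorable, since 3 divides 51


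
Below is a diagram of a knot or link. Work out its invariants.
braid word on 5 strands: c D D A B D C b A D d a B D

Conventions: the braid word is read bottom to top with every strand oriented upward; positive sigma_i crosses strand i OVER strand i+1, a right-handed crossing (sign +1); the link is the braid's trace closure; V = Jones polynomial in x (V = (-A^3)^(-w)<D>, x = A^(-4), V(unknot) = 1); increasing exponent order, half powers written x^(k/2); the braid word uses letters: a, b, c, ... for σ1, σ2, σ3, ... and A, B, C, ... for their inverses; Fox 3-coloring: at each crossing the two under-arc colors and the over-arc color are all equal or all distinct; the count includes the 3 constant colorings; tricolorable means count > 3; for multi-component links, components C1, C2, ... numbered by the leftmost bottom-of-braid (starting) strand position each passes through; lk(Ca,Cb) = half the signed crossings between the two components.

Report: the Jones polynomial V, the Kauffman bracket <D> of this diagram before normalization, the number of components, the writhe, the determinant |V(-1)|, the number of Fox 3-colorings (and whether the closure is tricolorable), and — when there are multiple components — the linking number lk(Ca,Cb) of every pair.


V(x) = -x^-4 + x^-3 + x^-1
bracket: A^-14 + A^-6 - A^-2, w = -6
1 component, writhe -6, over 14 crossings
det 3, colorings 9 of 3^14 — tricolorable
observation: inverse pairs cancel, leaving σ3 σ4⁻¹ σ4⁻¹ σ1⁻¹ σ2⁻¹ σ4⁻¹ σ3⁻¹ σ4⁻¹


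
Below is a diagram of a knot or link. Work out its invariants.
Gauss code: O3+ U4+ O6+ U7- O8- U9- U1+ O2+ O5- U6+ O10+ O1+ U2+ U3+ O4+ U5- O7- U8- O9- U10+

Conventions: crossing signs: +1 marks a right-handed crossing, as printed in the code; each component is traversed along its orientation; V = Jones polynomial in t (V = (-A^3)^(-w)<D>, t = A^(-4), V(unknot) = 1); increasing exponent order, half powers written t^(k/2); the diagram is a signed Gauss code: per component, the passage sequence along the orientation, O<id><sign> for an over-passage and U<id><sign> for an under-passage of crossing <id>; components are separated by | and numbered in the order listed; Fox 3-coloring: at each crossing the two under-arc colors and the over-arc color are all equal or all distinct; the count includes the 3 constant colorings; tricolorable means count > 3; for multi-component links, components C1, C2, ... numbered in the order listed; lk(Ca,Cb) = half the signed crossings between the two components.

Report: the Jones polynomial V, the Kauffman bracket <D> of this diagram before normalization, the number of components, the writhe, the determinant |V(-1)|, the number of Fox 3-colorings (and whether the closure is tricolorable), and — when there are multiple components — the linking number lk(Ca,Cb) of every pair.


V(t) = t^-2 - 2t^-1 + 3 - 3t + 4t^2 - 3t^3 + 2t^4 - 2t^5 + t^6
bracket: A^-18 - 2A^-14 + 2A^-10 - 3A^-6 + 4A^-2 - 3A^2 + 3A^6 - 2A^10 + A^14, w = +2
1 component, writhe +2, over 10 crossings
det 21, colorings 9 of 3^10 — tricolorable
observation: w = +2 (over 10 crossings) is diagram-only; (-A^3)^(-2) removes it from V


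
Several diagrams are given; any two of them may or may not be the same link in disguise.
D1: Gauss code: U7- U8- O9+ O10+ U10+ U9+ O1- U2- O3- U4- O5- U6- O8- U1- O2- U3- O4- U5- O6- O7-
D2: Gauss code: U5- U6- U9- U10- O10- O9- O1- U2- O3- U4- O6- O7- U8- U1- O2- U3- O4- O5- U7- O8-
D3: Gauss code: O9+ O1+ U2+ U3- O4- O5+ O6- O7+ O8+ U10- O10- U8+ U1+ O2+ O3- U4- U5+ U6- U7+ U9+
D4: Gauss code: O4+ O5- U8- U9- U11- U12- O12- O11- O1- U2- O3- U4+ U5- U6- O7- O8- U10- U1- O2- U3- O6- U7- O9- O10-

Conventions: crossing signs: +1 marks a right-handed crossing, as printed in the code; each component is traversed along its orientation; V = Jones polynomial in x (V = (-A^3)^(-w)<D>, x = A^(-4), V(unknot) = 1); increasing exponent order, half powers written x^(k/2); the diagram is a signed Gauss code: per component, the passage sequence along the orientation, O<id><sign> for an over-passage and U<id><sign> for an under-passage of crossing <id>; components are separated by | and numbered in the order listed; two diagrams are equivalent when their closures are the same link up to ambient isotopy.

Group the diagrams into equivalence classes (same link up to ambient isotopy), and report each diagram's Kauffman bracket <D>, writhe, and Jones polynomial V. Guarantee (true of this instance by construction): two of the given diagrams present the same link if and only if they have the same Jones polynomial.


grouping into links: {D1, D2, D4} | {D3}
V(D1) = -x^-10 + x^-9 - x^-8 + x^-7 - x^-6 + x^-5 + x^-3  (w -6, c 10, <D> = A^-6 + A^2 - A^6 + A^10 - A^14 + A^18 - A^22)
D2 (bracket A^-18 + A^-10 - A^-6 + A^-2 - A^2 + A^6 - A^10; 10 crossings at w = -10): V = -x^-10 + x^-9 - x^-8 + x^-7 - x^-6 + x^-5 + x^-3
V(D3) = 1  [10 crossings, <D> = A^6, w = +2]
V(D4) = -x^-10 + x^-9 - x^-8 + x^-7 - x^-6 + x^-5 + x^-3  [12 crossings, <D> = A^-18 + A^-10 - A^-6 + A^-2 - A^2 + A^6 - A^10, w = -10]
why: 2 values of V(x) split the 4 diagrams


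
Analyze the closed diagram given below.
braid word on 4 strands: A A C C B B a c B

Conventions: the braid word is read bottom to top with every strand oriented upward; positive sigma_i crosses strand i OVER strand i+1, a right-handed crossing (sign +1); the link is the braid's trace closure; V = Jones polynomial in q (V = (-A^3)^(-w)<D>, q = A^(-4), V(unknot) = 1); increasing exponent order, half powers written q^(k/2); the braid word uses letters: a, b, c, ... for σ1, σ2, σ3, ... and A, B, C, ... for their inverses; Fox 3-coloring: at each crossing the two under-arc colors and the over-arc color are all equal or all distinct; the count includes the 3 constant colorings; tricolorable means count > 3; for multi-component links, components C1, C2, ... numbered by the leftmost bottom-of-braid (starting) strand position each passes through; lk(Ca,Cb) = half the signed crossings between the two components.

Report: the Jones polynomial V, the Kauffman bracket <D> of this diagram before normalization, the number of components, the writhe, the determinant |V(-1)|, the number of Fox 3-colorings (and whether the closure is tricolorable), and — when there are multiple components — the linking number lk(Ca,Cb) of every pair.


V = -q^-8 + q^-7 - q^-6 + 2q^-5 - 2q^-4 + 2q^-3 - q^-2 + q^-1
<D> = -A^-11 + A^-7 - 2A^-3 + 2A - 2A^5 + A^9 - A^13 + A^17 (w = -5)
1 component over 9 crossings, w = -5
3 Fox colorings among 3^9, |V(-1)| = 11: not tricolorable
why: |V(-1)| = 11: so not tricolorable, since 3 does not divide 11


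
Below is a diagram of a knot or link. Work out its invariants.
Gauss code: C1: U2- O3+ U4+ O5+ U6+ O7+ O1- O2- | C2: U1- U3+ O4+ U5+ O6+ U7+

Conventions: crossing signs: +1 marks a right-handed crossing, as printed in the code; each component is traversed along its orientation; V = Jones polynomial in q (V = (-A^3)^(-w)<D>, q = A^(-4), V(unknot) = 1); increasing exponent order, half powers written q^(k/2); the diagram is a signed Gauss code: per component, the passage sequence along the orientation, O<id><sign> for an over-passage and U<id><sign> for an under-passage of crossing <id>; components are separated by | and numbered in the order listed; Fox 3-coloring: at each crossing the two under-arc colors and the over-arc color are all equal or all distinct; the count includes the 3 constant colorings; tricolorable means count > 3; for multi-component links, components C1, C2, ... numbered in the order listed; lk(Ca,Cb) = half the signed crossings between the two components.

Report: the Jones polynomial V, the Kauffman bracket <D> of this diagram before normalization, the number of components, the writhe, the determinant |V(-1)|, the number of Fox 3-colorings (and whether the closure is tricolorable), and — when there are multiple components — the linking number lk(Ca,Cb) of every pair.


Jones polynomial: V(q) = -q^(3/2) - q^(7/2) + q^(9/2) - q^(11/2)
<D> = A^-13 - A^-9 + A^-5 + A^3; writhe +3
components 2, writhe +3 (7 crossings)
linking number lk(C1,C2) = +2
3-colorings: 3 of 3^7, det 4 — not tricolorable
note: w = +3 (over 7 crossings) is diagram-only; (-A^3)^(-3) removes it from V


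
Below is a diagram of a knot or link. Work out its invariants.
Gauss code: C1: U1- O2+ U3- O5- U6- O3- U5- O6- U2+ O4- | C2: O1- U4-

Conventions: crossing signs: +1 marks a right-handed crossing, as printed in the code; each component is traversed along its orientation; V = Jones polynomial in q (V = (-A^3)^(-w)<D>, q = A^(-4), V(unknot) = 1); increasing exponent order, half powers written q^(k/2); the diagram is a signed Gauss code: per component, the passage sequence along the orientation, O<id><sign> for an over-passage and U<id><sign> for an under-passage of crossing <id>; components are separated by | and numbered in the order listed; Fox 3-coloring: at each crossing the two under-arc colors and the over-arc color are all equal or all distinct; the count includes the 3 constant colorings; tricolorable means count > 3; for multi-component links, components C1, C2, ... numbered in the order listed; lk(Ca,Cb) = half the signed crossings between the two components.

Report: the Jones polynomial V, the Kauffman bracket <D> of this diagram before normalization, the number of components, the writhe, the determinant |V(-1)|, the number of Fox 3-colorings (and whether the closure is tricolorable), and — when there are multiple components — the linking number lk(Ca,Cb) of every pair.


V = q^(-13/2) - q^(-11/2) + q^(-9/2) - 2q^(-7/2) - q^(-3/2)
<D> = -A^-6 - 2A^2 + A^6 - A^10 + A^14 (w = -4)
2 components over 6 crossings, w = -4
lk(C1,C2): -1
9 Fox colorings among 3^6, |V(-1)| = 6: tricolorable
why: w = -4 (over 6 crossings) is diagram-only; (-A^3)^(4) removes it from V


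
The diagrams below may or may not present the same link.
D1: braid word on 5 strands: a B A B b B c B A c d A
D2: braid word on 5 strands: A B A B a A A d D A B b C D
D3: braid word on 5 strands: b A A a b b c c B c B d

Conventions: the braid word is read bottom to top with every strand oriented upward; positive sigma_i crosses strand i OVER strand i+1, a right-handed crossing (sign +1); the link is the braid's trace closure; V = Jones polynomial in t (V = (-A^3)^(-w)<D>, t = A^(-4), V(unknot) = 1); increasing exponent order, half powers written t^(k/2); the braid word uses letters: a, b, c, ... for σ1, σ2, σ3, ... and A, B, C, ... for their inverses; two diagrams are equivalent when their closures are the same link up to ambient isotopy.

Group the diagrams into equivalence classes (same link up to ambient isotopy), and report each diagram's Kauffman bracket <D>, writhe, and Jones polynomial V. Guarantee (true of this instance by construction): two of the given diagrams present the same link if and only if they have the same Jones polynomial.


classes: {D1} | {D2} | {D3}
V(D1) = t^-5 - 2t^-4 + 2t^-3 - 2t^-2 + 2t^-1 - 1 + t  [12 crossings, <D> = A^-10 - A^-6 + 2A^-2 - 2A^2 + 2A^6 - 2A^10 + A^14, w = -2]
D2 (bracket A^-16 + A^-8 - A^-4 + 1 - A^4; 14 crossings at w = -8): V = -t^-7 + t^-6 - t^-5 + t^-4 + t^-2
V(D3) = t - t^2 + 2t^3 - t^4 + t^5 - t^6  (w +4, c 12, <D> = -A^-12 + A^-8 - A^-4 + 2 - A^4 + A^8)
insight: V(t) takes 3 values over 3 diagrams, fixing the grouping


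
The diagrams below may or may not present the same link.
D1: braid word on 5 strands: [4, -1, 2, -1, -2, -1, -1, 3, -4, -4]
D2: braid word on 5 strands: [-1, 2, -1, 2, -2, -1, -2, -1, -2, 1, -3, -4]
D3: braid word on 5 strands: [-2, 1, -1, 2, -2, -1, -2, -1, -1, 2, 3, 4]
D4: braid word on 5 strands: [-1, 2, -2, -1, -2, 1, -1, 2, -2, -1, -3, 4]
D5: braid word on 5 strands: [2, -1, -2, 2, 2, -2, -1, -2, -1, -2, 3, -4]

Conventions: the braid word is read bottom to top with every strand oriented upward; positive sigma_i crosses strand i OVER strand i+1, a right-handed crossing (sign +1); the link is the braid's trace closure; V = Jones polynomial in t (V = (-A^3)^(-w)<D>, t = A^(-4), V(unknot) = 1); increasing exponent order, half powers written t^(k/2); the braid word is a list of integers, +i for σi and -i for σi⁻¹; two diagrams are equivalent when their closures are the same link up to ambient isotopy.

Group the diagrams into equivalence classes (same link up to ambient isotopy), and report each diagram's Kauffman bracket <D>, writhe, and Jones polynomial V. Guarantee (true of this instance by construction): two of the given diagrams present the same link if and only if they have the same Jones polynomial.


equivalence classes: {D1, D2, D3, D4, D5}
D1 (bracket A^-8 + 1 - A^4; 10 crossings at w = -4): V = -t^-4 + t^-3 + t^-1
V(D2) = -t^-4 + t^-3 + t^-1  [12 crossings, <D> = A^-14 + A^-6 - A^-2, w = -6]
V(D3) = -t^-4 + t^-3 + t^-1  [12 crossings, <D> = A^-2 + A^6 - A^10, w = -2]
V(D4) = -t^-4 + t^-3 + t^-1  (w -4, c 12, <D> = A^-8 + 1 - A^4)
D5 (bracket A^-8 + 1 - A^4; 12 crossings at w = -4): V = -t^-4 + t^-3 + t^-1
key observation: all 5 diagrams share one V(t), hence one class


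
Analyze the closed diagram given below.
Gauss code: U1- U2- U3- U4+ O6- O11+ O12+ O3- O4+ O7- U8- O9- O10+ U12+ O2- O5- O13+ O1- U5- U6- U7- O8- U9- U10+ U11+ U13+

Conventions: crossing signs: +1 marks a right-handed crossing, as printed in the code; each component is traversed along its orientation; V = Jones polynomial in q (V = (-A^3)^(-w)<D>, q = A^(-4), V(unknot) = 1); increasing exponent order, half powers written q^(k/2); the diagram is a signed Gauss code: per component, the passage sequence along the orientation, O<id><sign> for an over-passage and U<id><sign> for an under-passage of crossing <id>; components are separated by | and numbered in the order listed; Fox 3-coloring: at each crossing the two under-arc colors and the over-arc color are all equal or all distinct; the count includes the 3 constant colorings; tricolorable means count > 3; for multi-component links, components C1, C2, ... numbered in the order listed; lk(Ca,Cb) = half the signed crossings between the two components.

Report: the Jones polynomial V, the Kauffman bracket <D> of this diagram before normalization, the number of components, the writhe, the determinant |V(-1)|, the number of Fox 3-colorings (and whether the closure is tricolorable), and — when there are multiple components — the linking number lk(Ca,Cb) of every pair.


Jones polynomial: V(q) = -q^-4 + q^-3 + q^-1
<D> = -A^-5 - A^3 + A^7; writhe -3
components 1, writhe -3 (13 crossings)
3-colorings: 9 of 3^13, det 3 — tricolorable
note: the span of V is 3, forcing >= 3 crossings in any diagram


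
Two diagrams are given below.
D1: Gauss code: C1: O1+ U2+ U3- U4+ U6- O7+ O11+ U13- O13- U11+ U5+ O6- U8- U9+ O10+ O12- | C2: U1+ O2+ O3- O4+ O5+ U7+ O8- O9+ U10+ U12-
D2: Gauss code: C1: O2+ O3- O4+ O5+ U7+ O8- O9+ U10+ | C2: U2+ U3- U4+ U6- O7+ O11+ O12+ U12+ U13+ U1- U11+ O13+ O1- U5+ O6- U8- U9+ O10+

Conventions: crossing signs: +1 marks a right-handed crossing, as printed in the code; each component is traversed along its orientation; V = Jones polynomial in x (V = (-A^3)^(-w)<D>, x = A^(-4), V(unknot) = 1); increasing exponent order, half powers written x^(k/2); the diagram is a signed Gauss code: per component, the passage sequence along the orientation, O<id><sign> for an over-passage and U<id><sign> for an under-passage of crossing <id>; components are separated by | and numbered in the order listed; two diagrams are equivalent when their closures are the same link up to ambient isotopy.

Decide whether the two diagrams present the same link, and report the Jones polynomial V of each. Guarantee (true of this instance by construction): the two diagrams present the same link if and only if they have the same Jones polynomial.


equivalent: yes
V(D1) = -x^(1/2) + x^(3/2) - x^(5/2) - x^(9/2)  (w +3, c 13, <D> = A^-9 + A^-1 - A^3 + A^7)
D2 (bracket A^-3 + A^5 - A^9 + A^13; 13 crossings at w = +5): V = -x^(1/2) + x^(3/2) - x^(5/2) - x^(9/2)
why: all 2 diagrams share one V(x), hence one class


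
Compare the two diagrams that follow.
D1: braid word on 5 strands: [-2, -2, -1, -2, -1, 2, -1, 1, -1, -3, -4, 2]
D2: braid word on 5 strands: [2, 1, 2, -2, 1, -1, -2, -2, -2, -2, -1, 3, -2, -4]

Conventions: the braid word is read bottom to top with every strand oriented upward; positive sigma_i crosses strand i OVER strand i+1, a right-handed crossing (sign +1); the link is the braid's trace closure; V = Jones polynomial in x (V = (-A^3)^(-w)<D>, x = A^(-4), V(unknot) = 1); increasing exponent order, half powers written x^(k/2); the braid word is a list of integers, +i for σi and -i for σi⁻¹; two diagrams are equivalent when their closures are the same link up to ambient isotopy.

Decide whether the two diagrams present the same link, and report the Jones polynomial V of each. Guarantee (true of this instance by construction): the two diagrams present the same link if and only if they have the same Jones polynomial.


same link: no
V(D1) = x^-5 + 2x^-3 + x^-1  [12 crossings, <D> = A^-14 + 2A^-6 + A^2, w = -6]
V(D2) = x^-6 + x^-3 + x^-2 + x^-1  [14 crossings, <D> = A^-8 + A^-4 + 1 + A^12, w = -4]
insight: V(x) takes 2 values over 2 diagrams, fixing the grouping


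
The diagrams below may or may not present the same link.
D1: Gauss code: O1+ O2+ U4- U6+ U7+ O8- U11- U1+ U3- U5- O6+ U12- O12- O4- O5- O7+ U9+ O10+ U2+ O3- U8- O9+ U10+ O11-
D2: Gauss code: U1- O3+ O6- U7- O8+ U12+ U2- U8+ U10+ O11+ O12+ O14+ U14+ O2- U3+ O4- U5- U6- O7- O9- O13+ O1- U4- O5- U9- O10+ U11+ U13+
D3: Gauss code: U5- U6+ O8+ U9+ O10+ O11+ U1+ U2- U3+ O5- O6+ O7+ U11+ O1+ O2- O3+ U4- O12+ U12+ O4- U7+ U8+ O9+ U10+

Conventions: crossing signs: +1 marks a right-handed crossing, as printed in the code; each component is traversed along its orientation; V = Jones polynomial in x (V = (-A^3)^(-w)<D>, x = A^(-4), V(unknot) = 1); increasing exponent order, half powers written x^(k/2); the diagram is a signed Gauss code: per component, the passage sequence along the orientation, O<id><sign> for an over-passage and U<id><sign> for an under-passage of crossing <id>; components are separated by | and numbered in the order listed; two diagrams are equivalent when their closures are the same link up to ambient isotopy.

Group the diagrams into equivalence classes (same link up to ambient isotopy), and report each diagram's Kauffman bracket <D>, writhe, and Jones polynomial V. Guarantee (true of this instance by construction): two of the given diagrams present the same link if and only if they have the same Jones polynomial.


classes: {D1} | {D2} | {D3}
V(D1) = x^-1 - 1 + 2x - 2x^2 + 2x^3 - 2x^4 + x^5  [12 crossings, <D> = A^-20 - 2A^-16 + 2A^-12 - 2A^-8 + 2A^-4 - 1 + A^4, w = 0]
V(D2) = -x^-5 + x^-4 - x^-3 + 2x^-2 - x^-1 + 2 - x  [14 crossings, <D> = -A^-4 + 2 - A^4 + 2A^8 - A^12 + A^16 - A^20, w = 0]
V(D3) = x^2 + 2x^4 - 2x^5 + x^6 - 2x^7 + x^8  [12 crossings, <D> = A^-14 - 2A^-10 + A^-6 - 2A^-2 + 2A^2 + A^10, w = +6]
note: 3 values of V(x) split the 3 diagrams


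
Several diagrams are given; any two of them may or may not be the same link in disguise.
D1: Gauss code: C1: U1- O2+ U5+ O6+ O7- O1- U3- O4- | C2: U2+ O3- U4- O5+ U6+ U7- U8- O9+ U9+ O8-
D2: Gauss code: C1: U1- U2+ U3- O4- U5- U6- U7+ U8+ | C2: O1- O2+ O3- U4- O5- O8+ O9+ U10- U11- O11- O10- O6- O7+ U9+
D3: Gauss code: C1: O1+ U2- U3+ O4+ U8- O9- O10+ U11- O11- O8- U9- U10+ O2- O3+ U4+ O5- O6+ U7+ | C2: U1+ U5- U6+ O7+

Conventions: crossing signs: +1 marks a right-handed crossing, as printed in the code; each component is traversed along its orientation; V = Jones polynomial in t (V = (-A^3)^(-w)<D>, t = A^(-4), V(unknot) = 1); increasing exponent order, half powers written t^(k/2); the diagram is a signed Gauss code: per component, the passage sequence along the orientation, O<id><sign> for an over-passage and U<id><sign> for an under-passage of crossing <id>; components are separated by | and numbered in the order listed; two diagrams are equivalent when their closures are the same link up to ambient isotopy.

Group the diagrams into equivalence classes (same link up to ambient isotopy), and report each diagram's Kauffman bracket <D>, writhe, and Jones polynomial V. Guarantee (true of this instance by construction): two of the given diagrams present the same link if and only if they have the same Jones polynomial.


grouping into links: {D1} | {D2} | {D3}
V(D1) = t^(-7/2) - 2t^(-5/2) + t^(-3/2) - 2t^(-1/2) + t^(1/2) - t^(3/2)  (w -1, c 9, <D> = A^-9 - A^-5 + 2A^-1 - A^3 + 2A^7 - A^11)
V(D2) = -t^(-5/2) - t^(-1/2)  [11 crossings, <D> = A^-7 + A, w = -3]
V(D3) = -t^(1/2) - t^(5/2)  (w +1, c 11, <D> = A^-7 + A)
key observation: comparing 3 Jones polynomials yields 3 groups


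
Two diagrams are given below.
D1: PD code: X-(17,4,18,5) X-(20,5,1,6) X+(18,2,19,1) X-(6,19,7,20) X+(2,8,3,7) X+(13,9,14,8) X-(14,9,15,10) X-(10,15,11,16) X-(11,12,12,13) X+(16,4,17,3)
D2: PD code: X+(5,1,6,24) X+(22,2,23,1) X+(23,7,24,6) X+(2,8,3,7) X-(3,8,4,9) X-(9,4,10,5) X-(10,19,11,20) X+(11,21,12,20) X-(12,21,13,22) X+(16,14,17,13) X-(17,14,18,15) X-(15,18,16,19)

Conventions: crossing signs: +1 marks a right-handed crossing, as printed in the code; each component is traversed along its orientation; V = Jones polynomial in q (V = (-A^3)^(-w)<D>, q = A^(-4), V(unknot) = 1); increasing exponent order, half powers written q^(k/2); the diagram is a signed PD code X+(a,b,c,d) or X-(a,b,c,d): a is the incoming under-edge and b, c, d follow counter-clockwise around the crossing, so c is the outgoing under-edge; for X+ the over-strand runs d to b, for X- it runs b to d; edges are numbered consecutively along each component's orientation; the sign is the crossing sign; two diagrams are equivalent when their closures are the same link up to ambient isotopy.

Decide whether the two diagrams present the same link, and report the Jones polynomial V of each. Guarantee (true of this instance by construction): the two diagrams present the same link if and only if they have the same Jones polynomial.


equivalent: no
D1 (bracket A^-14 - A^-10 + A^-6 - A^-2 + A^2; 10 crossings at w = -2): V = q^-2 - q^-1 + 1 - q + q^2
V(D2) = 1  (w 0, c 12, <D> = 1)
key observation: V(q) takes 2 values over 2 diagrams, fixing the grouping


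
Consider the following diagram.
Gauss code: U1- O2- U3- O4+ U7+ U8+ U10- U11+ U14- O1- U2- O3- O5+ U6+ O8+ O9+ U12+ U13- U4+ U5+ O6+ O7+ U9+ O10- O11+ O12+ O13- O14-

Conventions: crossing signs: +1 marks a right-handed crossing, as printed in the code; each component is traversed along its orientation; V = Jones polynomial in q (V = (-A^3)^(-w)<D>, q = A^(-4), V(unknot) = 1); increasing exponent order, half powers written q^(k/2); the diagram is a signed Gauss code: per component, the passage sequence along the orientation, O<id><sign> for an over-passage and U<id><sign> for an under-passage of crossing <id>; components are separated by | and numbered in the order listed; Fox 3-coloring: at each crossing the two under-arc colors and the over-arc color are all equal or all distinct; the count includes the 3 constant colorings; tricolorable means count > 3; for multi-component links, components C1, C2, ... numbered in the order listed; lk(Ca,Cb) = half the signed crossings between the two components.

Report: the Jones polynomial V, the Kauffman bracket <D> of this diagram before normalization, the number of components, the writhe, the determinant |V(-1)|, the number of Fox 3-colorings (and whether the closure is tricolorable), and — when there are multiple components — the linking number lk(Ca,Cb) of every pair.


V(q) = -q^-1 + 2 - q + 2q^2 - q^3 + q^4 - q^5
bracket: -A^-14 + A^-10 - A^-6 + 2A^-2 - A^2 + 2A^6 - A^10, w = +2
1 component, writhe +2, over 14 crossings
det 9, colorings 9 of 3^14 — tricolorable
observation: V spans 6 powers of q: at least 6 crossings in any diagram


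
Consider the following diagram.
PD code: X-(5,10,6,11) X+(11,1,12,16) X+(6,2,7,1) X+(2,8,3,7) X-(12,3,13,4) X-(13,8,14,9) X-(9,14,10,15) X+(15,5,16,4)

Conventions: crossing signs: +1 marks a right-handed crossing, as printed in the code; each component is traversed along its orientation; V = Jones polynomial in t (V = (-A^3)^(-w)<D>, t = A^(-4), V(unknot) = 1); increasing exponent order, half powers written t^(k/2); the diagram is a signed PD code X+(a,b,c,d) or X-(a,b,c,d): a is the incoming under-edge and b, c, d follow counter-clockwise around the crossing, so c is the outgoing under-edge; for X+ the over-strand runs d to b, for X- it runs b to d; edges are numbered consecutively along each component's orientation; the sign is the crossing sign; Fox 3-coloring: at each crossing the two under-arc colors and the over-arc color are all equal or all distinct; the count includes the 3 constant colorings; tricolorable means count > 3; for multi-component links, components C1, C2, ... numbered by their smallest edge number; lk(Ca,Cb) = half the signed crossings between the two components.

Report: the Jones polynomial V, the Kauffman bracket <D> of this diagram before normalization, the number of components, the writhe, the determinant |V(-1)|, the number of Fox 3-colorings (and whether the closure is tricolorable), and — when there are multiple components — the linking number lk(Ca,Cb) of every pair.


V(t) = -t^-3 + 2t^-2 - 2t^-1 + 3 - 2t + 2t^2 - t^3
bracket: -A^-12 + 2A^-8 - 2A^-4 + 3 - 2A^4 + 2A^8 - A^12, w = 0
1 component, writhe 0, over 8 crossings
det 13, colorings 3 of 3^8 — not tricolorable
observation: palindromic: swapping t for 1/t fixes V


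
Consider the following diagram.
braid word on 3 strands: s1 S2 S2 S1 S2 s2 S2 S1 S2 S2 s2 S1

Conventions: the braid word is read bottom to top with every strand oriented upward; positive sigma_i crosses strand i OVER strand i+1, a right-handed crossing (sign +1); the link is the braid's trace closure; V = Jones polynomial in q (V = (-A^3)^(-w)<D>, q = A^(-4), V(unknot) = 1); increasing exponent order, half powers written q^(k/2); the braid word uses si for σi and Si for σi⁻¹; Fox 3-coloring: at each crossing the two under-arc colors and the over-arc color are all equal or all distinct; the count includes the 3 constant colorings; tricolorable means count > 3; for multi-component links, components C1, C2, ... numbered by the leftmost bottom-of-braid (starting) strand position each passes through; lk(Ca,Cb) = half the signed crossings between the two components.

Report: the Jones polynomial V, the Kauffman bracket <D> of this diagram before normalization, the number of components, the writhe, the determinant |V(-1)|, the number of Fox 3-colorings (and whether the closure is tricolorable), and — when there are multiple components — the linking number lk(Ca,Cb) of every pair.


V(q) = -q^-7 + q^-6 - q^-5 + q^-4 + q^-2
bracket: A^-10 + A^-2 - A^2 + A^6 - A^10, w = -6
1 component, writhe -6, over 12 crossings
det 5, colorings 3 of 3^12 — not tricolorable
observation: |V(-1)| = 5: so not tricolorable, since 3 does not divide 5


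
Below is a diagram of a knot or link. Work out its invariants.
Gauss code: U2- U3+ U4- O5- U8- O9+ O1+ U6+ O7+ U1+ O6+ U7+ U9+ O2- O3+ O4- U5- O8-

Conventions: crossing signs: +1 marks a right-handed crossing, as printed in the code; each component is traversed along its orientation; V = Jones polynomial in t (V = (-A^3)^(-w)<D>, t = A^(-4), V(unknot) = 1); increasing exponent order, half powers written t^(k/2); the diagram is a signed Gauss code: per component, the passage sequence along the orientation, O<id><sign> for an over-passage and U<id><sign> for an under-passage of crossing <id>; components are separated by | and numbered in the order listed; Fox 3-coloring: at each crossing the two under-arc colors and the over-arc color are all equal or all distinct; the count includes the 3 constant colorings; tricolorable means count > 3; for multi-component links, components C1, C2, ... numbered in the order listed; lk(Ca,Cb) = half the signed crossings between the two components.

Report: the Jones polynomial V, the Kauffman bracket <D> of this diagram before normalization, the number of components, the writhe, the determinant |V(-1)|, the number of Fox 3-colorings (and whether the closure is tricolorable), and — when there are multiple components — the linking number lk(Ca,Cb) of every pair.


V(t) = -t^-3 + t^-2 - t^-1 + 3 - t + t^2 - t^3
bracket: A^-9 - A^-5 + A^-1 - 3A^3 + A^7 - A^11 + A^15, w = +1
1 component, writhe +1, over 9 crossings
det 9, colorings 27 of 3^9 — tricolorable
observation: V is palindromic (span 6, det 9): t -> 1/t fixes it; necessary, not sufficient, for amphichirality


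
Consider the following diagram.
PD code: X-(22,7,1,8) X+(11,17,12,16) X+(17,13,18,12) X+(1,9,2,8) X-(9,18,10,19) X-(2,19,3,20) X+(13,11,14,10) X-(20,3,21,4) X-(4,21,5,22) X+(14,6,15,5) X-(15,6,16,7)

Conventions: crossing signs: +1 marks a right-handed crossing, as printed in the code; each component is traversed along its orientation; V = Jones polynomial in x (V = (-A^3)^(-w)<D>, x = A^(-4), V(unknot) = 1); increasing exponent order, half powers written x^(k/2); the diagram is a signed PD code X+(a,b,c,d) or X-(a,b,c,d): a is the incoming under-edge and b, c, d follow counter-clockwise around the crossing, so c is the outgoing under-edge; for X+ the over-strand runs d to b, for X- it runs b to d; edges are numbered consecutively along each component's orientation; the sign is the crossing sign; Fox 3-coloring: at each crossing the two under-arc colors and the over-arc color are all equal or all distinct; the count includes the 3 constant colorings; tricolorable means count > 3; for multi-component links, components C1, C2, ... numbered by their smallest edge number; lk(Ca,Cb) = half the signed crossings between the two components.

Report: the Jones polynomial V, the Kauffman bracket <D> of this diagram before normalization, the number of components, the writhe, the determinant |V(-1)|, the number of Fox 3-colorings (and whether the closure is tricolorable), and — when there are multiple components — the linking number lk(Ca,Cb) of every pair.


V = -x^-3 + x^-2 - x^-1 + 3 - x + x^2 - x^3
<D> = A^-15 - A^-11 + A^-7 - 3A^-3 + A - A^5 + A^9 (w = -1)
1 component over 11 crossings, w = -1
27 Fox colorings among 3^11, |V(-1)| = 9: tricolorable
why: V is palindromic (span 6, det 9): x -> 1/x fixes it; necessary, not sufficient, for amphichirality


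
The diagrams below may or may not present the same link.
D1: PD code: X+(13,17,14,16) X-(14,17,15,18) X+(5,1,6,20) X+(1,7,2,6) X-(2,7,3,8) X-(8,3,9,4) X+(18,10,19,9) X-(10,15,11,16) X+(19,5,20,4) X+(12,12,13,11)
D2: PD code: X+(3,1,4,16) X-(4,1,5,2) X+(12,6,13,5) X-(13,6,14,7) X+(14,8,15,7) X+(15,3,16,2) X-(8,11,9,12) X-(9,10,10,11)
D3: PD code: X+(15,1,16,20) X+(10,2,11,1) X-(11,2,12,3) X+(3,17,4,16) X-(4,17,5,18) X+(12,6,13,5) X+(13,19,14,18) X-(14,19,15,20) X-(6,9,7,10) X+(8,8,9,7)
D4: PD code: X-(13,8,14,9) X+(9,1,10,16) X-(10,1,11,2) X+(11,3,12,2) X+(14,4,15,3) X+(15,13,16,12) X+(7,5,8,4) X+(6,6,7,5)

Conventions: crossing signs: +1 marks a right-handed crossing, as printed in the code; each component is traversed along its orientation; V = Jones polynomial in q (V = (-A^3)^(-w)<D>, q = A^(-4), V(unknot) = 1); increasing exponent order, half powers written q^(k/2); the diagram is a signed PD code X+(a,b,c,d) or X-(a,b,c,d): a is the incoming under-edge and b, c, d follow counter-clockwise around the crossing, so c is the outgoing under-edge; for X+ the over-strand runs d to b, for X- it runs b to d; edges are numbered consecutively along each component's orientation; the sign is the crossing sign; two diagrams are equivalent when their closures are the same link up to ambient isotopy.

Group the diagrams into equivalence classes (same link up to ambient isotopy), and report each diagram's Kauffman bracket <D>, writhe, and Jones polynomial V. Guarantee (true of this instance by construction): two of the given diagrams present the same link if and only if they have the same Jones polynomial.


equivalence classes: {D1, D2, D3, D4}
D1 (bracket A^6; 10 crossings at w = +2): V = 1
V(D2) = 1  [8 crossings, <D> = 1, w = 0]
D3 (bracket A^6; 10 crossings at w = +2): V = 1
V(D4) = 1  (w +4, c 8, <D> = A^12)
key observation: one V(q) for all 4 diagrams — one class (guaranteed)


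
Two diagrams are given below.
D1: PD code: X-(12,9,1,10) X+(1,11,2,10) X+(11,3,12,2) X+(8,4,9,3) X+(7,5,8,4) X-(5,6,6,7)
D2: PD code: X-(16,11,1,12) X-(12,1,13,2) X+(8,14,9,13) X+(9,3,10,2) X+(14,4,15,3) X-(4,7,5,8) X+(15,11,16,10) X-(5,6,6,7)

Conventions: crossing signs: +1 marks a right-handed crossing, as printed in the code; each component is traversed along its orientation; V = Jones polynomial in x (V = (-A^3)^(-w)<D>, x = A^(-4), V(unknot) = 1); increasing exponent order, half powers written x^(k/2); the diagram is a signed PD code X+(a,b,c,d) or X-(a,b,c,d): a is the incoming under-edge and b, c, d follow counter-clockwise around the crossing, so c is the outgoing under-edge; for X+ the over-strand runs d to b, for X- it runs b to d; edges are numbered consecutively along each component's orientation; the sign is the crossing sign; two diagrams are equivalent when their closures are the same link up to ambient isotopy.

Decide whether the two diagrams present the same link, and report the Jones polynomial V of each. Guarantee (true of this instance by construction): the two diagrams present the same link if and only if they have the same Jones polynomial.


equivalent: yes
V(D1) = 1  (w +2, c 6, <D> = A^6)
D2 (bracket 1; 8 crossings at w = 0): V = 1
why: from 6 to 8 crossings by R-moves: one link, two diagrams


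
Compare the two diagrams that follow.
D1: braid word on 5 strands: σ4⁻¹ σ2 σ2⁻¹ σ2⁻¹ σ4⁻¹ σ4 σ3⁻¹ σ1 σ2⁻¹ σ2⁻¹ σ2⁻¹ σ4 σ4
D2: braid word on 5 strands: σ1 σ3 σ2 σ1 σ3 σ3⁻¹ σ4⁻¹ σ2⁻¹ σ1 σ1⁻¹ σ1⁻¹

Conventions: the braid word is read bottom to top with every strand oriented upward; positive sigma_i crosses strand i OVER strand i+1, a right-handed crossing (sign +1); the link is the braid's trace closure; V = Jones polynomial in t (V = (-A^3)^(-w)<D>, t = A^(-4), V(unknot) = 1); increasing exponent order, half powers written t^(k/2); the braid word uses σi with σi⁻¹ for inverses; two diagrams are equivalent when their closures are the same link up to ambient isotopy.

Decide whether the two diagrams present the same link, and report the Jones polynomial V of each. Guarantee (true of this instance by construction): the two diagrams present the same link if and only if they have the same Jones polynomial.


same link: no
V(D1) = -t^(-11/2) + t^(-9/2) - t^(-7/2) - t^(-3/2)  [13 crossings, <D> = A^-3 + A^5 - A^9 + A^13, w = -3]
V(D2) = -t^(-1/2) - t^(1/2)  [11 crossings, <D> = A + A^5, w = +1]
insight: 2 classes among 2 diagrams; unequal V(t) rules out equality


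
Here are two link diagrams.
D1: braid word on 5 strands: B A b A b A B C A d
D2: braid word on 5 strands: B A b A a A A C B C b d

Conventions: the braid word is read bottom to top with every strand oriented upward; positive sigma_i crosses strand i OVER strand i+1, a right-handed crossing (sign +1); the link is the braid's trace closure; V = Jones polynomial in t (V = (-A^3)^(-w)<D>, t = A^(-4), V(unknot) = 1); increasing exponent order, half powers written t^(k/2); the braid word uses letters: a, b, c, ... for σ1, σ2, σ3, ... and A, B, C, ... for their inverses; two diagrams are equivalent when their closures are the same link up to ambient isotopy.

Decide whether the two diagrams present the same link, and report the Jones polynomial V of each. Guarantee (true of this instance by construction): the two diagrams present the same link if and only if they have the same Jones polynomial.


equivalent: yes
D1 (bracket A^-8 - A^-4 + 2 - A^4 + A^8 - A^12; 10 crossings at w = -4): V = -t^-6 + t^-5 - t^-4 + 2t^-3 - t^-2 + t^-1
D2 (bracket A^-8 - A^-4 + 2 - A^4 + A^8 - A^12; 12 crossings at w = -4): V = -t^-6 + t^-5 - t^-4 + 2t^-3 - t^-2 + t^-1
key observation: all 2 diagrams share one V(t), hence one class
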